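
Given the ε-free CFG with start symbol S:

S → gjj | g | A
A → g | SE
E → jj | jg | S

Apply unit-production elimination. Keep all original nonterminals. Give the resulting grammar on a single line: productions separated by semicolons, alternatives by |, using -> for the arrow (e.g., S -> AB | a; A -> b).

S -> g | SE | gjj; A -> g | SE; E -> g | SE | jg | jj | gjj

Unit productions: E->S, S->A.
Unit pairs (A ⇒* B via units): (E,A), (E,S), (S,A).
S: inherits non-unit rules of {A, S} → SE | g | gjj.
A: inherits non-unit rules of {A} → SE | g.
E: inherits non-unit rules of {A, E, S} → SE | g | gjj | jg | jj.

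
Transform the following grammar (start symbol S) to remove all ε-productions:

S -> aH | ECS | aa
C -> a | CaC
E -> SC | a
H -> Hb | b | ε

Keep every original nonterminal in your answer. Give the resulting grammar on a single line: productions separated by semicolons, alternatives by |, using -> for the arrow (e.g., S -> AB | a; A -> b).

S -> a | aH | aa | ECS; C -> a | CaC; E -> a | SC; H -> b | Hb

Nullable set: {H}.
S -> aH: H nullable, giving a | aH.
Drop H -> ε.
H -> Hb: H nullable, giving Hb | b.
Unchanged (no nullable symbols): S -> ECS; S -> aa; C -> CaC; C -> a; E -> SC; E -> a; H -> b.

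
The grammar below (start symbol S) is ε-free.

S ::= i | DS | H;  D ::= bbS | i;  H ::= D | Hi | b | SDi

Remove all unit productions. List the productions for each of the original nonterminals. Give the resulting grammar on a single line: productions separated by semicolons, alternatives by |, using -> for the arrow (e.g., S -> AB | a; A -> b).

S -> b | i | DS | Hi | SDi | bbS; D -> i | bbS; H -> b | i | Hi | SDi | bbS

Unit productions: H->D, S->H.
Unit pairs (A ⇒* B via units): (H,D), (S,D), (S,H).
S: inherits non-unit rules of {D, H, S} → DS | Hi | SDi | b | bbS | i.
D: inherits non-unit rules of {D} → bbS | i.
H: inherits non-unit rules of {D, H} → Hi | SDi | b | bbS | i.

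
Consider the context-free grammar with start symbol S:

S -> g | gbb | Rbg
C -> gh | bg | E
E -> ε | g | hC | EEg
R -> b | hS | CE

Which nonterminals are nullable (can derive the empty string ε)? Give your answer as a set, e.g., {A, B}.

Directly nullable (have an ε-rule): {E}.
C is nullable via C -> E (every symbol on the right is already known nullable).
R is nullable via R -> CE (every symbol on the right is already known nullable).
Not nullable: S — each has a terminal in every rule's right-hand side or depends on a non-nullable symbol.

{C, E, R}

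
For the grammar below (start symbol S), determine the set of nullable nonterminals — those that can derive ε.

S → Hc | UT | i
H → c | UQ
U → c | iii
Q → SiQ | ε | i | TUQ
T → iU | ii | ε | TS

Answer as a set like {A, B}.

Directly nullable (have an ε-rule): {Q, T}.
Not nullable: H, S, U — each has a terminal in every rule's right-hand side or depends on a non-nullable symbol.

{Q, T}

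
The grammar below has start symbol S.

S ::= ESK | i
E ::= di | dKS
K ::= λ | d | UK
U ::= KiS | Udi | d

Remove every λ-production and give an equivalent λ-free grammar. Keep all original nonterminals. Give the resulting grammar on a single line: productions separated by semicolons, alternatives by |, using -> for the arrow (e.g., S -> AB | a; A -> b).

S -> i | ES | ESK; E -> dS | di | dKS; K -> U | d | UK; U -> d | iS | KiS | Udi

Nullable set: {K}.
S -> ESK: K nullable, giving ES | ESK.
E -> dKS: K nullable, giving dKS | dS.
Drop K -> λ.
K -> UK: K nullable, giving U | UK.
U -> KiS: K nullable, giving KiS | iS.
Unchanged (no nullable symbols): S -> i; E -> di; K -> d; U -> Udi; U -> d.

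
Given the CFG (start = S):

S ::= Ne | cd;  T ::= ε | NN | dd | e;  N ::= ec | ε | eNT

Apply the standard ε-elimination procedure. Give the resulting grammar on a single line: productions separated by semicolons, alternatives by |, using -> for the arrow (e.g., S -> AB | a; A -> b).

Nullable set: {N, T}.
S -> Ne: N nullable, giving Ne | e.
Drop N -> ε.
N -> eNT: N, T nullable, giving e | eN | eNT | eT.
Drop T -> ε.
T -> NN: N, N nullable, giving N | NN.
Unchanged (no nullable symbols): S -> cd; N -> ec; T -> dd; T -> e.

S -> e | Ne | cd; N -> e | eN | eT | ec | eNT; T -> N | e | NN | dd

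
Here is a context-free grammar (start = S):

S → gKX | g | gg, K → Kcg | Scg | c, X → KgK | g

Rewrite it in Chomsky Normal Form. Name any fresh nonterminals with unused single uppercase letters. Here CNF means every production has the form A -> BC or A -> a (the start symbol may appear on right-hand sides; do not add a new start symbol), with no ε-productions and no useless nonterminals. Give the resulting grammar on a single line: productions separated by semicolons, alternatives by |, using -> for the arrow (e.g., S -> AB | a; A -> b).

No ε-productions.
No unit productions to eliminate.
TERM: introduce A -> c, B -> g and substitute in every rule of length ≥2.
BIN: K -> KAB becomes K -> KC, C -> AB; K -> SAB becomes K -> SD, D -> AB; S -> BKX becomes S -> BE, E -> KX; X -> KBK becomes X -> KF, F -> BK.

S -> g | BB | BE; A -> c; B -> g; C -> AB; D -> AB; E -> KX; F -> BK; K -> c | KC | SD; X -> g | KF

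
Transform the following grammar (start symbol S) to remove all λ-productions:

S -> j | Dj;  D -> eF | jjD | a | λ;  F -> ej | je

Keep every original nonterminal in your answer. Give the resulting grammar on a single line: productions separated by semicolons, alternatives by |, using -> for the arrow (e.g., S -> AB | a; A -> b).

Nullable set: {D}.
S -> Dj: D nullable, giving Dj | j.
Drop D -> λ.
D -> jjD: D nullable, giving jj | jjD.
Unchanged (no nullable symbols): S -> j; D -> a; D -> eF; F -> ej; F -> je.

S -> j | Dj; D -> a | eF | jj | jjD; F -> ej | je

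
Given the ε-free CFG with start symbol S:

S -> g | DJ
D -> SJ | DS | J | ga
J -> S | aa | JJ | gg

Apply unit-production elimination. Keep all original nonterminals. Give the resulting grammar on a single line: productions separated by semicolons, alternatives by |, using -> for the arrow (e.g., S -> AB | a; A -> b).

S -> g | DJ; D -> g | DJ | DS | JJ | SJ | aa | ga | gg; J -> g | DJ | JJ | aa | gg

Unit productions: D->J, J->S.
Unit pairs (A ⇒* B via units): (D,J), (D,S), (J,S).
S: inherits non-unit rules of {S} → DJ | g.
D: inherits non-unit rules of {D, J, S} → DJ | DS | JJ | SJ | aa | g | ga | gg.
J: inherits non-unit rules of {J, S} → DJ | JJ | aa | g | gg.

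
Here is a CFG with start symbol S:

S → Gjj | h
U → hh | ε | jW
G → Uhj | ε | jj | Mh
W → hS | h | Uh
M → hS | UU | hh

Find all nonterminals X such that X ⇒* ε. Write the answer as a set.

Directly nullable (have an ε-rule): {G, U}.
M is nullable via M -> UU (every symbol on the right is already known nullable).
Not nullable: S, W — each has a terminal in every rule's right-hand side or depends on a non-nullable symbol.

{G, M, U}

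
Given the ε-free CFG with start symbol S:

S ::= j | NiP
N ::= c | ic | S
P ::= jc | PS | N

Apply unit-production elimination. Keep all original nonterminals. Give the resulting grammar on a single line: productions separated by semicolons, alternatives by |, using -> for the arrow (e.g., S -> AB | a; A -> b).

Unit productions: N->S, P->N.
Unit pairs (A ⇒* B via units): (N,S), (P,N), (P,S).
S: inherits non-unit rules of {S} → NiP | j.
N: inherits non-unit rules of {N, S} → NiP | c | ic | j.
P: inherits non-unit rules of {N, P, S} → NiP | PS | c | ic | j | jc.

S -> j | NiP; N -> c | j | ic | NiP; P -> c | j | PS | ic | jc | NiP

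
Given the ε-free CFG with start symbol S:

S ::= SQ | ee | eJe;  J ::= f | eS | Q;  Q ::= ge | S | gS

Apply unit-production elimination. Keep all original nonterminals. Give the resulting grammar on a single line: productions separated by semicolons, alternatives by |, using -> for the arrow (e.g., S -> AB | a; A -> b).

S -> SQ | ee | eJe; J -> f | SQ | eS | ee | gS | ge | eJe; Q -> SQ | ee | gS | ge | eJe

Unit productions: J->Q, Q->S.
Unit pairs (A ⇒* B via units): (J,Q), (J,S), (Q,S).
S: inherits non-unit rules of {S} → SQ | eJe | ee.
J: inherits non-unit rules of {J, Q, S} → SQ | eJe | eS | ee | f | gS | ge.
Q: inherits non-unit rules of {Q, S} → SQ | eJe | ee | gS | ge.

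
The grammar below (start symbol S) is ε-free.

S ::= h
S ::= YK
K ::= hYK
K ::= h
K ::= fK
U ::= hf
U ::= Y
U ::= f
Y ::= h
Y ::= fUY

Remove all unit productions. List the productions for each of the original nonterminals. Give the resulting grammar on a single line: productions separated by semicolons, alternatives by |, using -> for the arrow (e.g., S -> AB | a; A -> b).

Unit productions: U->Y.
Unit pairs (A ⇒* B via units): (U,Y).
S: inherits non-unit rules of {S} → YK | h.
K: inherits non-unit rules of {K} → fK | h | hYK.
U: inherits non-unit rules of {U, Y} → f | fUY | h | hf.
Y: inherits non-unit rules of {Y} → fUY | h.

S -> h | YK; K -> h | fK | hYK; U -> f | h | hf | fUY; Y -> h | fUY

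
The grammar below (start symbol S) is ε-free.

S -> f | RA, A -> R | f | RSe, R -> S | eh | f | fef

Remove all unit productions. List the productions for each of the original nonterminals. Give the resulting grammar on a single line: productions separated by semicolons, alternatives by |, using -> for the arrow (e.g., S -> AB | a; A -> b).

Unit productions: A->R, R->S.
Unit pairs (A ⇒* B via units): (A,R), (A,S), (R,S).
S: inherits non-unit rules of {S} → RA | f.
A: inherits non-unit rules of {A, R, S} → RA | RSe | eh | f | fef.
R: inherits non-unit rules of {R, S} → RA | eh | f | fef.

S -> f | RA; A -> f | RA | eh | RSe | fef; R -> f | RA | eh | fef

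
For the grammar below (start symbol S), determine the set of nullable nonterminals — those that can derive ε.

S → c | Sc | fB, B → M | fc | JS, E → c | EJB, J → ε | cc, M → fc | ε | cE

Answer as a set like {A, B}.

{B, J, M}

Directly nullable (have an ε-rule): {J, M}.
B is nullable via B -> M (every symbol on the right is already known nullable).
Not nullable: E, S — each has a terminal in every rule's right-hand side or depends on a non-nullable symbol.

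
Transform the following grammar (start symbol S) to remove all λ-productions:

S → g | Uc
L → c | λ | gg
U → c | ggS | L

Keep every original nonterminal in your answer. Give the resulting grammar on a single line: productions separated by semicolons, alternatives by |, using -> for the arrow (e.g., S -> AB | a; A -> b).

Nullable set: {L, U}.
S -> Uc: U nullable, giving Uc | c.
Drop L -> λ.
U -> L: L nullable, giving L.
Unchanged (no nullable symbols): S -> g; L -> c; L -> gg; U -> c; U -> ggS.

S -> c | g | Uc; L -> c | gg; U -> L | c | ggS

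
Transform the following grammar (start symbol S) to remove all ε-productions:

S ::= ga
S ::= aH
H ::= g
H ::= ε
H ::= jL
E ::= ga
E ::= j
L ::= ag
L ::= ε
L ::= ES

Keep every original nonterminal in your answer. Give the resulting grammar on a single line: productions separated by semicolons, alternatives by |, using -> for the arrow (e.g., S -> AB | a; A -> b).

Nullable set: {H, L}.
S -> aH: H nullable, giving a | aH.
Drop H -> ε.
H -> jL: L nullable, giving j | jL.
Drop L -> ε.
Unchanged (no nullable symbols): S -> ga; E -> ga; E -> j; H -> g; L -> ES; L -> ag.

S -> a | aH | ga; E -> j | ga; H -> g | j | jL; L -> ES | ag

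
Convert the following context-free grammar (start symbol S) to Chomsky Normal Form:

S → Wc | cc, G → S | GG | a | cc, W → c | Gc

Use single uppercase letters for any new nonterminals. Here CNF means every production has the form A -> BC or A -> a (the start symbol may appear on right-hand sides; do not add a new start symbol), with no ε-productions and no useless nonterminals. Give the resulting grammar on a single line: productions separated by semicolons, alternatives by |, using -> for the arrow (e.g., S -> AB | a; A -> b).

No ε-productions.
After unit-elimination: S -> Wc | cc; G -> a | GG | Wc | cc; W -> c | Gc.
TERM: introduce A -> c and substitute in every rule of length ≥2.

S -> AA | WA; A -> c; G -> a | AA | GG | WA; W -> c | GA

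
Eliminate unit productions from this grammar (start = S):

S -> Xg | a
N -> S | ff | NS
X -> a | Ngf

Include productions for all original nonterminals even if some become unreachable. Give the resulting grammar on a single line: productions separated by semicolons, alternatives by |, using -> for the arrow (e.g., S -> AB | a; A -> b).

S -> a | Xg; N -> a | NS | Xg | ff; X -> a | Ngf

Unit productions: N->S.
Unit pairs (A ⇒* B via units): (N,S).
S: inherits non-unit rules of {S} → Xg | a.
N: inherits non-unit rules of {N, S} → NS | Xg | a | ff.
X: inherits non-unit rules of {X} → Ngf | a.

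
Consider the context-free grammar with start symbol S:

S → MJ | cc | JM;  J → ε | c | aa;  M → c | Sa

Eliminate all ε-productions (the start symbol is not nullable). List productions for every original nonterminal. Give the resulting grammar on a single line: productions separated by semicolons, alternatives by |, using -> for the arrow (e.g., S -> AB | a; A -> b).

S -> M | JM | MJ | cc; J -> c | aa; M -> c | Sa

Nullable set: {J}.
S -> JM: J nullable, giving JM | M.
S -> MJ: J nullable, giving M | MJ.
Drop J -> ε.
Unchanged (no nullable symbols): S -> cc; J -> aa; J -> c; M -> Sa; M -> c.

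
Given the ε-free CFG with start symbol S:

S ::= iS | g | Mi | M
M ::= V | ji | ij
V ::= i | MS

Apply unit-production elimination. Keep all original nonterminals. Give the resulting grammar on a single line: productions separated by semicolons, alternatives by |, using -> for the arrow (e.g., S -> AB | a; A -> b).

Unit productions: M->V, S->M.
Unit pairs (A ⇒* B via units): (M,V), (S,M), (S,V).
S: inherits non-unit rules of {M, S, V} → MS | Mi | g | i | iS | ij | ji.
M: inherits non-unit rules of {M, V} → MS | i | ij | ji.
V: inherits non-unit rules of {V} → MS | i.

S -> g | i | MS | Mi | iS | ij | ji; M -> i | MS | ij | ji; V -> i | MS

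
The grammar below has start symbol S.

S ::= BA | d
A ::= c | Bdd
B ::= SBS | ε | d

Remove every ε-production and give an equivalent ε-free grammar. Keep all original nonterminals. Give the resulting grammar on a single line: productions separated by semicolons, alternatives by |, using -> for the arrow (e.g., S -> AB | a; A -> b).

Nullable set: {B}.
S -> BA: B nullable, giving A | BA.
A -> Bdd: B nullable, giving Bdd | dd.
Drop B -> ε.
B -> SBS: B nullable, giving SBS | SS.
Unchanged (no nullable symbols): S -> d; A -> c; B -> d.

S -> A | d | BA; A -> c | dd | Bdd; B -> d | SS | SBS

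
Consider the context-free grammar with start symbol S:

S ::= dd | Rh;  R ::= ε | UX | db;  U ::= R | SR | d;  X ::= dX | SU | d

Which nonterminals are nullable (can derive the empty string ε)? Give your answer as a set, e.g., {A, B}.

{R, U}

Directly nullable (have an ε-rule): {R}.
U is nullable via U -> R (every symbol on the right is already known nullable).
Not nullable: S, X — each has a terminal in every rule's right-hand side or depends on a non-nullable symbol.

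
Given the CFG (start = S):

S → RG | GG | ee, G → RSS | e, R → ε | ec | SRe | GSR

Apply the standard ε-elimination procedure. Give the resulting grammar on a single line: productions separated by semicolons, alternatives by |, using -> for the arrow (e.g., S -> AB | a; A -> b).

S -> G | GG | RG | ee; G -> e | SS | RSS; R -> GS | Se | ec | GSR | SRe

Nullable set: {R}.
S -> RG: R nullable, giving G | RG.
G -> RSS: R nullable, giving RSS | SS.
Drop R -> ε.
R -> GSR: R nullable, giving GS | GSR.
R -> SRe: R nullable, giving SRe | Se.
Unchanged (no nullable symbols): S -> GG; S -> ee; G -> e; R -> ec.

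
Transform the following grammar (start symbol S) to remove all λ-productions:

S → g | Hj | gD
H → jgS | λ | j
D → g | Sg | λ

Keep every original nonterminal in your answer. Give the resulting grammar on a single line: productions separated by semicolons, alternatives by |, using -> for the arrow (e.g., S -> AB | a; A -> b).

S -> g | j | Hj | gD; D -> g | Sg; H -> j | jgS

Nullable set: {D, H}.
S -> Hj: H nullable, giving Hj | j.
S -> gD: D nullable, giving g | gD.
Drop D -> λ.
Drop H -> λ.
Unchanged (no nullable symbols): S -> g; D -> Sg; D -> g; H -> j; H -> jgS.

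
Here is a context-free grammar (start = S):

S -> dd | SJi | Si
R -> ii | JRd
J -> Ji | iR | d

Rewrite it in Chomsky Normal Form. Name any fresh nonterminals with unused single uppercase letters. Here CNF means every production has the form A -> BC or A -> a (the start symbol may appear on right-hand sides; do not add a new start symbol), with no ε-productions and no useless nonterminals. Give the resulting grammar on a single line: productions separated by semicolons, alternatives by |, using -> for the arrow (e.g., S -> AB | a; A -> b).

S -> BB | SA | SD; A -> i; B -> d; C -> RB; D -> JA; J -> d | AR | JA; R -> AA | JC

No ε-productions.
No unit productions to eliminate.
TERM: introduce B -> d, A -> i and substitute in every rule of length ≥2.
BIN: R -> JRB becomes R -> JC, C -> RB; S -> SJA becomes S -> SD, D -> JA.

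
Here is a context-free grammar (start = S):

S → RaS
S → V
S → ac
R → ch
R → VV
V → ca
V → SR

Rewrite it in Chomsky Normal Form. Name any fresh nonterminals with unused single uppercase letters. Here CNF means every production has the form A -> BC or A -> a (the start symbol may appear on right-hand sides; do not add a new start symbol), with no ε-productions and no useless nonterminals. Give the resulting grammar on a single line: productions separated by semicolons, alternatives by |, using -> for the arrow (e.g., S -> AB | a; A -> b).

No ε-productions.
After unit-elimination: S -> SR | ac | ca | RaS; R -> VV | ch; V -> SR | ca.
TERM: introduce C -> a, A -> c, B -> h and substitute in every rule of length ≥2.
BIN: S -> RCS becomes S -> RD, D -> CS.

S -> AC | CA | RD | SR; A -> c; B -> h; C -> a; D -> CS; R -> AB | VV; V -> AC | SR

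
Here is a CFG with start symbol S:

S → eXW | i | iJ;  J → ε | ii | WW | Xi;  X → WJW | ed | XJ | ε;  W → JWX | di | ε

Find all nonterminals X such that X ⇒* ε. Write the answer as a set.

Directly nullable (have an ε-rule): {J, W, X}.
Not nullable: S — each has a terminal in every rule's right-hand side or depends on a non-nullable symbol.

{J, W, X}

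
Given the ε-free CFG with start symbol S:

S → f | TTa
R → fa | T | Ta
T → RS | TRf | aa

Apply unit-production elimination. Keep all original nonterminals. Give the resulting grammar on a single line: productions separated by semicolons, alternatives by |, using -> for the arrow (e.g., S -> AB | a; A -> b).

Unit productions: R->T.
Unit pairs (A ⇒* B via units): (R,T).
S: inherits non-unit rules of {S} → TTa | f.
R: inherits non-unit rules of {R, T} → RS | TRf | Ta | aa | fa.
T: inherits non-unit rules of {T} → RS | TRf | aa.

S -> f | TTa; R -> RS | Ta | aa | fa | TRf; T -> RS | aa | TRf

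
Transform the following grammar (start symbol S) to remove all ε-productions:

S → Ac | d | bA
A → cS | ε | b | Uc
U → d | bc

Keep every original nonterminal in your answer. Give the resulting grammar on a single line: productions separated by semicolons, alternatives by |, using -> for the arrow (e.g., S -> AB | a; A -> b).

Nullable set: {A}.
S -> Ac: A nullable, giving Ac | c.
S -> bA: A nullable, giving b | bA.
Drop A -> ε.
Unchanged (no nullable symbols): S -> d; A -> Uc; A -> b; A -> cS; U -> bc; U -> d.

S -> b | c | d | Ac | bA; A -> b | Uc | cS; U -> d | bc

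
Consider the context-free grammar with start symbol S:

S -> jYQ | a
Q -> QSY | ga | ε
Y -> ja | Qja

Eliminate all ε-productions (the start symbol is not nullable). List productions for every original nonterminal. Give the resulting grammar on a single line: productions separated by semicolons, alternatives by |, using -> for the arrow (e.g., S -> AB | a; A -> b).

S -> a | jY | jYQ; Q -> SY | ga | QSY; Y -> ja | Qja

Nullable set: {Q}.
S -> jYQ: Q nullable, giving jY | jYQ.
Drop Q -> ε.
Q -> QSY: Q nullable, giving QSY | SY.
Y -> Qja: Q nullable, giving Qja | ja.
Unchanged (no nullable symbols): S -> a; Q -> ga; Y -> ja.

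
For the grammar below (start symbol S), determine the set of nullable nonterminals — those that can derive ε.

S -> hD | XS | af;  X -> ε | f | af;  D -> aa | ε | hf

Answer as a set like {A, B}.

Directly nullable (have an ε-rule): {D, X}.
Not nullable: S — each has a terminal in every rule's right-hand side or depends on a non-nullable symbol.

{D, X}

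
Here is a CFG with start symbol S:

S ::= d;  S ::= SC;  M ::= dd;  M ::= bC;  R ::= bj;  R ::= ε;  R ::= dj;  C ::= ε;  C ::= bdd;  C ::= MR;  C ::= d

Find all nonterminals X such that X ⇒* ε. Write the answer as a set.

Directly nullable (have an ε-rule): {C, R}.
Not nullable: M, S — each has a terminal in every rule's right-hand side or depends on a non-nullable symbol.

{C, R}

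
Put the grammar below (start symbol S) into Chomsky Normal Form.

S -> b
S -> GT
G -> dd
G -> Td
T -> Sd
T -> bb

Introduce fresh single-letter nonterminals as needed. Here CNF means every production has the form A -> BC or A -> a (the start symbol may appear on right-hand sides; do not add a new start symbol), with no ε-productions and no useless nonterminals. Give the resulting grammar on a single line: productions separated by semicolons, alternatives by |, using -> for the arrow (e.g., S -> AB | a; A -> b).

S -> b | GT; A -> d; B -> b; G -> AA | TA; T -> BB | SA

No ε-productions.
No unit productions to eliminate.
TERM: introduce B -> b, A -> d and substitute in every rule of length ≥2.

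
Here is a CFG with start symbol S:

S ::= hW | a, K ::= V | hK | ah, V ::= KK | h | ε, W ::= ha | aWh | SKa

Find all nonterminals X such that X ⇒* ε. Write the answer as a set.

Directly nullable (have an ε-rule): {V}.
K is nullable via K -> V (every symbol on the right is already known nullable).
Not nullable: S, W — each has a terminal in every rule's right-hand side or depends on a non-nullable symbol.

{K, V}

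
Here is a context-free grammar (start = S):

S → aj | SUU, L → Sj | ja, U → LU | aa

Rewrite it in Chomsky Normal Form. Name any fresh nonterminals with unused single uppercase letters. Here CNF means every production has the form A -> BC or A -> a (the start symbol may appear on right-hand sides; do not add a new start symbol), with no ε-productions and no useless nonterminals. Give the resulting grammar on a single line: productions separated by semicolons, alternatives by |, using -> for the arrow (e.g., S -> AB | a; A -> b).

No ε-productions.
No unit productions to eliminate.
TERM: introduce B -> a, A -> j and substitute in every rule of length ≥2.
BIN: S -> SUU becomes S -> SC, C -> UU.

S -> BA | SC; A -> j; B -> a; C -> UU; L -> AB | SA; U -> BB | LU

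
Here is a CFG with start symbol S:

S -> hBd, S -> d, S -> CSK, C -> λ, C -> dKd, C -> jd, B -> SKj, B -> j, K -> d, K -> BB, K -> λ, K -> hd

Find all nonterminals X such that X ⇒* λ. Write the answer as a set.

Directly nullable (have an ε-rule): {C, K}.
Not nullable: B, S — each has a terminal in every rule's right-hand side or depends on a non-nullable symbol.

{C, K}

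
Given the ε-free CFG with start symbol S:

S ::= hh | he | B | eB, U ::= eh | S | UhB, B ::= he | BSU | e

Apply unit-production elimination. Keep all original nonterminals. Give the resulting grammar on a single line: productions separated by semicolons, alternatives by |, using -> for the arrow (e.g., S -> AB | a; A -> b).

Unit productions: S->B, U->S.
Unit pairs (A ⇒* B via units): (S,B), (U,B), (U,S).
S: inherits non-unit rules of {B, S} → BSU | e | eB | he | hh.
B: inherits non-unit rules of {B} → BSU | e | he.
U: inherits non-unit rules of {B, S, U} → BSU | UhB | e | eB | eh | he | hh.

S -> e | eB | he | hh | BSU; B -> e | he | BSU; U -> e | eB | eh | he | hh | BSU | UhB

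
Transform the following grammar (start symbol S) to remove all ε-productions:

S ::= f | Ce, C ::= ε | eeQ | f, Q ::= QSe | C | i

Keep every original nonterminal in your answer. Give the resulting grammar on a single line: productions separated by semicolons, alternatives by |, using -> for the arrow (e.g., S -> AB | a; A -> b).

S -> e | f | Ce; C -> f | ee | eeQ; Q -> C | i | Se | QSe

Nullable set: {C, Q}.
S -> Ce: C nullable, giving Ce | e.
Drop C -> ε.
C -> eeQ: Q nullable, giving ee | eeQ.
Q -> C: C nullable, giving C.
Q -> QSe: Q nullable, giving QSe | Se.
Unchanged (no nullable symbols): S -> f; C -> f; Q -> i.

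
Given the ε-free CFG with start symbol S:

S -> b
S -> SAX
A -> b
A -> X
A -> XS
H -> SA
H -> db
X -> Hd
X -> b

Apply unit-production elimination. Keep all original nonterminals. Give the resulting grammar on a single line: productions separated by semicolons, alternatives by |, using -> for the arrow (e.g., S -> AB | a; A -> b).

S -> b | SAX; A -> b | Hd | XS; H -> SA | db; X -> b | Hd

Unit productions: A->X.
Unit pairs (A ⇒* B via units): (A,X).
S: inherits non-unit rules of {S} → SAX | b.
A: inherits non-unit rules of {A, X} → Hd | XS | b.
H: inherits non-unit rules of {H} → SA | db.
X: inherits non-unit rules of {X} → Hd | b.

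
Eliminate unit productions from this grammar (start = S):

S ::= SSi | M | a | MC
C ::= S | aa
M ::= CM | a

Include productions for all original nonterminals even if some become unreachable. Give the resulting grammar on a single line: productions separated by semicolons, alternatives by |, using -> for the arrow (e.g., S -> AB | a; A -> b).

Unit productions: C->S, S->M.
Unit pairs (A ⇒* B via units): (C,M), (C,S), (S,M).
S: inherits non-unit rules of {M, S} → CM | MC | SSi | a.
C: inherits non-unit rules of {C, M, S} → CM | MC | SSi | a | aa.
M: inherits non-unit rules of {M} → CM | a.

S -> a | CM | MC | SSi; C -> a | CM | MC | aa | SSi; M -> a | CM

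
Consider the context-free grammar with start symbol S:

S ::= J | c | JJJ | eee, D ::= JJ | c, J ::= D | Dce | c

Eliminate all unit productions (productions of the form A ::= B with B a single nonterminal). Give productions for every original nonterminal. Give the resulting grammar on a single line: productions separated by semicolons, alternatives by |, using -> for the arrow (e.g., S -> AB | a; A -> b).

Unit productions: J->D, S->J.
Unit pairs (A ⇒* B via units): (J,D), (S,D), (S,J).
S: inherits non-unit rules of {D, J, S} → Dce | JJ | JJJ | c | eee.
D: inherits non-unit rules of {D} → JJ | c.
J: inherits non-unit rules of {D, J} → Dce | JJ | c.

S -> c | JJ | Dce | JJJ | eee; D -> c | JJ; J -> c | JJ | Dce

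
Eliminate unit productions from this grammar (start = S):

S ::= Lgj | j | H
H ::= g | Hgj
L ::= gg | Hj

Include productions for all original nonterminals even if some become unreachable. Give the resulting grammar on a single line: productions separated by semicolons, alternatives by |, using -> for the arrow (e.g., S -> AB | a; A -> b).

S -> g | j | Hgj | Lgj; H -> g | Hgj; L -> Hj | gg

Unit productions: S->H.
Unit pairs (A ⇒* B via units): (S,H).
S: inherits non-unit rules of {H, S} → Hgj | Lgj | g | j.
H: inherits non-unit rules of {H} → Hgj | g.
L: inherits non-unit rules of {L} → Hj | gg.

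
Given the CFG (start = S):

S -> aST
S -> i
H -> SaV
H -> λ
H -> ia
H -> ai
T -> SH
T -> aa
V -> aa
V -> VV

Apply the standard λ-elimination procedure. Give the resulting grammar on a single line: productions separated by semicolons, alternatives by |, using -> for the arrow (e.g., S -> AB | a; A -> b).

S -> i | aST; H -> ai | ia | SaV; T -> S | SH | aa; V -> VV | aa

Nullable set: {H}.
Drop H -> λ.
T -> SH: H nullable, giving S | SH.
Unchanged (no nullable symbols): S -> aST; S -> i; H -> SaV; H -> ai; H -> ia; T -> aa; V -> VV; V -> aa.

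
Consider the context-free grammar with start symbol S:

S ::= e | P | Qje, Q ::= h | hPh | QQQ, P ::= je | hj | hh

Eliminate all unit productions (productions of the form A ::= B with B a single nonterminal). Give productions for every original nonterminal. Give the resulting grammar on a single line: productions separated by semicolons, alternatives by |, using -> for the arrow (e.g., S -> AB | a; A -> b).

Unit productions: S->P.
Unit pairs (A ⇒* B via units): (S,P).
S: inherits non-unit rules of {P, S} → Qje | e | hh | hj | je.
P: inherits non-unit rules of {P} → hh | hj | je.
Q: inherits non-unit rules of {Q} → QQQ | h | hPh.

S -> e | hh | hj | je | Qje; P -> hh | hj | je; Q -> h | QQQ | hPh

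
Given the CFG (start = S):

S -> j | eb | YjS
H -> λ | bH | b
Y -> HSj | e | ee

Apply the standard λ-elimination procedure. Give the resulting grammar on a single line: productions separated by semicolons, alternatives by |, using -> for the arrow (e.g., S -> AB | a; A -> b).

Nullable set: {H}.
Drop H -> λ.
H -> bH: H nullable, giving b | bH.
Y -> HSj: H nullable, giving HSj | Sj.
Unchanged (no nullable symbols): S -> YjS; S -> eb; S -> j; H -> b; Y -> e; Y -> ee.

S -> j | eb | YjS; H -> b | bH; Y -> e | Sj | ee | HSj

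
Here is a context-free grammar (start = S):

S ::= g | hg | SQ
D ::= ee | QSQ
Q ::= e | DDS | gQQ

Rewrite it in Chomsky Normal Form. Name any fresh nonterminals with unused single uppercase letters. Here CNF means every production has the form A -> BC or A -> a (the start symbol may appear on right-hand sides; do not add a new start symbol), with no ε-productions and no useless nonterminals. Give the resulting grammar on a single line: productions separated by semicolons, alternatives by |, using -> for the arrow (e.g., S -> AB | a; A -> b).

No ε-productions.
No unit productions to eliminate.
TERM: introduce A -> e, B -> g, C -> h and substitute in every rule of length ≥2.
BIN: D -> QSQ becomes D -> QE, E -> SQ; Q -> BQQ becomes Q -> BF, F -> QQ; Q -> DDS becomes Q -> DG, G -> DS.

S -> g | CB | SQ; A -> e; B -> g; C -> h; D -> AA | QE; E -> SQ; F -> QQ; G -> DS; Q -> e | BF | DG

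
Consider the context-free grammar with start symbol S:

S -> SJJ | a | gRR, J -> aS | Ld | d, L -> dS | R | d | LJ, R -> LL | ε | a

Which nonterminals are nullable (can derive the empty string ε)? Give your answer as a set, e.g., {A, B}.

Directly nullable (have an ε-rule): {R}.
L is nullable via L -> R (every symbol on the right is already known nullable).
Not nullable: J, S — each has a terminal in every rule's right-hand side or depends on a non-nullable symbol.

{L, R}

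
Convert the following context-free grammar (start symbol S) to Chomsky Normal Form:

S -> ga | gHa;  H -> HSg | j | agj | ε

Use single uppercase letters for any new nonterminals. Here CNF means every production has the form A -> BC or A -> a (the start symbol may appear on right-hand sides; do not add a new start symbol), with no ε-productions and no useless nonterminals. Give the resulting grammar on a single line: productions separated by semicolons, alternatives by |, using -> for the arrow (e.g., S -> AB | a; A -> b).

S -> AB | AF; A -> g; B -> a; C -> j; D -> AC; E -> SA; F -> HB; H -> j | BD | HE | SA

Nullable: {H}; after ε-elimination: S -> ga | gHa; H -> j | Sg | HSg | agj.
No unit productions to eliminate.
TERM: introduce B -> a, A -> g, C -> j and substitute in every rule of length ≥2.
BIN: H -> BAC becomes H -> BD, D -> AC; H -> HSA becomes H -> HE, E -> SA; S -> AHB becomes S -> AF, F -> HB.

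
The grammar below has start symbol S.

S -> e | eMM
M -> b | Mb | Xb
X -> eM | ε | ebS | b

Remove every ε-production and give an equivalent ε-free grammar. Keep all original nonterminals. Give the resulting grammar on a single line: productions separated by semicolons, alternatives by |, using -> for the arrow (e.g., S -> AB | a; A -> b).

Nullable set: {X}.
M -> Xb: X nullable, giving Xb | b.
Drop X -> ε.
Unchanged (no nullable symbols): S -> e; S -> eMM; M -> Mb; M -> b; X -> b; X -> eM; X -> ebS.

S -> e | eMM; M -> b | Mb | Xb; X -> b | eM | ebS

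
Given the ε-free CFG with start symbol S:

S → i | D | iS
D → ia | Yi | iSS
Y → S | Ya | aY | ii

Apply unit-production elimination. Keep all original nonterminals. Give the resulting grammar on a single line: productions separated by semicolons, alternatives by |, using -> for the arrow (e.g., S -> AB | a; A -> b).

S -> i | Yi | iS | ia | iSS; D -> Yi | ia | iSS; Y -> i | Ya | Yi | aY | iS | ia | ii | iSS

Unit productions: S->D, Y->S.
Unit pairs (A ⇒* B via units): (S,D), (Y,D), (Y,S).
S: inherits non-unit rules of {D, S} → Yi | i | iS | iSS | ia.
D: inherits non-unit rules of {D} → Yi | iSS | ia.
Y: inherits non-unit rules of {D, S, Y} → Ya | Yi | aY | i | iS | iSS | ia | ii.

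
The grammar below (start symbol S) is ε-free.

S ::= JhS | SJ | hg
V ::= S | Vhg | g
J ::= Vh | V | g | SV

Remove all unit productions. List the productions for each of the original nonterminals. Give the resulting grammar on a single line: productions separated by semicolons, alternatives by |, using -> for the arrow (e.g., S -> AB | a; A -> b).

Unit productions: J->V, V->S.
Unit pairs (A ⇒* B via units): (J,S), (J,V), (V,S).
S: inherits non-unit rules of {S} → JhS | SJ | hg.
J: inherits non-unit rules of {J, S, V} → JhS | SJ | SV | Vh | Vhg | g | hg.
V: inherits non-unit rules of {S, V} → JhS | SJ | Vhg | g | hg.

S -> SJ | hg | JhS; J -> g | SJ | SV | Vh | hg | JhS | Vhg; V -> g | SJ | hg | JhS | Vhg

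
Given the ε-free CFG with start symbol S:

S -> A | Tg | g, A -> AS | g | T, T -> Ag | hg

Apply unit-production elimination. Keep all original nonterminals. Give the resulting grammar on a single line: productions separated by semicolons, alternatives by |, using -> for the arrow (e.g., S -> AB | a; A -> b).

Unit productions: A->T, S->A.
Unit pairs (A ⇒* B via units): (A,T), (S,A), (S,T).
S: inherits non-unit rules of {A, S, T} → AS | Ag | Tg | g | hg.
A: inherits non-unit rules of {A, T} → AS | Ag | g | hg.
T: inherits non-unit rules of {T} → Ag | hg.

S -> g | AS | Ag | Tg | hg; A -> g | AS | Ag | hg; T -> Ag | hg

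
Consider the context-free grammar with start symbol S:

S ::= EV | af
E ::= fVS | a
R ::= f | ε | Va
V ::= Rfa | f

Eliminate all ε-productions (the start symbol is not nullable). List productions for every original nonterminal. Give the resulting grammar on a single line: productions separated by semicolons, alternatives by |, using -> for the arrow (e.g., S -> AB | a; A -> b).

S -> EV | af; E -> a | fVS; R -> f | Va; V -> f | fa | Rfa

Nullable set: {R}.
Drop R -> ε.
V -> Rfa: R nullable, giving Rfa | fa.
Unchanged (no nullable symbols): S -> EV; S -> af; E -> a; E -> fVS; R -> Va; R -> f; V -> f.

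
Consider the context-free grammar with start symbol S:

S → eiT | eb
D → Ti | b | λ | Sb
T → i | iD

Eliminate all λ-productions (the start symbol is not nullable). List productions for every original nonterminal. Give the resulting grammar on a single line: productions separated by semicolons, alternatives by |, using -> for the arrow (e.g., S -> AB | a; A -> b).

S -> eb | eiT; D -> b | Sb | Ti; T -> i | iD

Nullable set: {D}.
Drop D -> λ.
T -> iD: D nullable, giving i | iD.
Unchanged (no nullable symbols): S -> eb; S -> eiT; D -> Sb; D -> Ti; D -> b; T -> i.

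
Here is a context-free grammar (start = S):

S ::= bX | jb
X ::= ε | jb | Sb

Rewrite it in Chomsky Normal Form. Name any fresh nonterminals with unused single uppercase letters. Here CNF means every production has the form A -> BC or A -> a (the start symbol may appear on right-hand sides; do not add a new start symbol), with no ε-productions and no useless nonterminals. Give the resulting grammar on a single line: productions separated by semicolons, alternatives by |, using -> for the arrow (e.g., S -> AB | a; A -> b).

S -> b | AX | BA; A -> b; B -> j; X -> BA | SA

Nullable: {X}; after ε-elimination: S -> b | bX | jb; X -> Sb | jb.
No unit productions to eliminate.
TERM: introduce A -> b, B -> j and substitute in every rule of length ≥2.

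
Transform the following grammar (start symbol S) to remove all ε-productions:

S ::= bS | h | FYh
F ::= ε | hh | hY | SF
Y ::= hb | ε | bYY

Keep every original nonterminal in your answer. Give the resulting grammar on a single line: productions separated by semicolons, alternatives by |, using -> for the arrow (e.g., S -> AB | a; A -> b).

S -> h | Fh | Yh | bS | FYh; F -> S | h | SF | hY | hh; Y -> b | bY | hb | bYY

Nullable set: {F, Y}.
S -> FYh: F, Y nullable, giving FYh | Fh | Yh | h.
Drop F -> ε.
F -> SF: F nullable, giving S | SF.
F -> hY: Y nullable, giving h | hY.
Drop Y -> ε.
Y -> bYY: Y, Y nullable, giving b | bY | bYY.
Unchanged (no nullable symbols): S -> bS; S -> h; F -> hh; Y -> hb.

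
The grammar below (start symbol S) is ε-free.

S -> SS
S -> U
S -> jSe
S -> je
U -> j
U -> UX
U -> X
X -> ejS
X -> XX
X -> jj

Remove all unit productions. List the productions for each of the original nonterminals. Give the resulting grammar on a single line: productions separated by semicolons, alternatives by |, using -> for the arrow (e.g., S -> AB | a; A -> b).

Unit productions: S->U, U->X.
Unit pairs (A ⇒* B via units): (S,U), (S,X), (U,X).
S: inherits non-unit rules of {S, U, X} → SS | UX | XX | ejS | j | jSe | je | jj.
U: inherits non-unit rules of {U, X} → UX | XX | ejS | j | jj.
X: inherits non-unit rules of {X} → XX | ejS | jj.

S -> j | SS | UX | XX | je | jj | ejS | jSe; U -> j | UX | XX | jj | ejS; X -> XX | jj | ejS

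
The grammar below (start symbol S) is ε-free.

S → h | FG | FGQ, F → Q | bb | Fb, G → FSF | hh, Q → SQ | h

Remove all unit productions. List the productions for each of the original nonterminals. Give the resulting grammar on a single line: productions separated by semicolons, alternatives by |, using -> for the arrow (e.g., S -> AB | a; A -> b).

S -> h | FG | FGQ; F -> h | Fb | SQ | bb; G -> hh | FSF; Q -> h | SQ

Unit productions: F->Q.
Unit pairs (A ⇒* B via units): (F,Q).
S: inherits non-unit rules of {S} → FG | FGQ | h.
F: inherits non-unit rules of {F, Q} → Fb | SQ | bb | h.
G: inherits non-unit rules of {G} → FSF | hh.
Q: inherits non-unit rules of {Q} → SQ | h.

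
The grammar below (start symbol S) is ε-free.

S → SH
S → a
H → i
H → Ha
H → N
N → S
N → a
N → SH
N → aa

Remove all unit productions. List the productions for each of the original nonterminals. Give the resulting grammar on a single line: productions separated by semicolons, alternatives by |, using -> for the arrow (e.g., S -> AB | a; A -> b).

S -> a | SH; H -> a | i | Ha | SH | aa; N -> a | SH | aa

Unit productions: H->N, N->S.
Unit pairs (A ⇒* B via units): (H,N), (H,S), (N,S).
S: inherits non-unit rules of {S} → SH | a.
H: inherits non-unit rules of {H, N, S} → Ha | SH | a | aa | i.
N: inherits non-unit rules of {N, S} → SH | a | aa.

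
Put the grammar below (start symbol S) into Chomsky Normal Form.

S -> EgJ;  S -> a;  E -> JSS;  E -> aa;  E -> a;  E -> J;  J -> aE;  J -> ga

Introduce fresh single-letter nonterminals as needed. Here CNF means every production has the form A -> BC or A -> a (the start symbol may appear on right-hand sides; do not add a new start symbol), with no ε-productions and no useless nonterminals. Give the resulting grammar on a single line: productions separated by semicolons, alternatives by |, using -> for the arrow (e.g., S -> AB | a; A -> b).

S -> a | ED; A -> a; B -> g; C -> SS; D -> BJ; E -> a | AA | AE | BA | JC; J -> AE | BA

No ε-productions.
After unit-elimination: S -> a | EgJ; E -> a | aE | aa | ga | JSS; J -> aE | ga.
TERM: introduce A -> a, B -> g and substitute in every rule of length ≥2.
BIN: E -> JSS becomes E -> JC, C -> SS; S -> EBJ becomes S -> ED, D -> BJ.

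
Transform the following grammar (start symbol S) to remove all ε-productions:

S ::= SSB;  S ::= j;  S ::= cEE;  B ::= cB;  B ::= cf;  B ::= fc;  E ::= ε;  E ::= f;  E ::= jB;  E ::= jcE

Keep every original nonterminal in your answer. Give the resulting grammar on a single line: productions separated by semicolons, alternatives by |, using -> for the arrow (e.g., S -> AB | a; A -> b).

Nullable set: {E}.
S -> cEE: E, E nullable, giving c | cE | cEE.
Drop E -> ε.
E -> jcE: E nullable, giving jc | jcE.
Unchanged (no nullable symbols): S -> SSB; S -> j; B -> cB; B -> cf; B -> fc; E -> f; E -> jB.

S -> c | j | cE | SSB | cEE; B -> cB | cf | fc; E -> f | jB | jc | jcE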